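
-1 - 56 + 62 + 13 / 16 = 93 / 16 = 5.81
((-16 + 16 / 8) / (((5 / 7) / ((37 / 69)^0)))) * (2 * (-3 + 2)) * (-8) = -1568 / 5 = -313.60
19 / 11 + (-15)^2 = 226.73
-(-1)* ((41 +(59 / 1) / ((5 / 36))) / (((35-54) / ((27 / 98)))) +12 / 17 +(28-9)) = 2049839 / 158270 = 12.95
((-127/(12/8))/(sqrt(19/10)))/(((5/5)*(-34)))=127*sqrt(190)/969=1.81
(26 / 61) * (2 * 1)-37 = -2205 / 61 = -36.15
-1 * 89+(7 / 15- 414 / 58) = -41617 / 435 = -95.67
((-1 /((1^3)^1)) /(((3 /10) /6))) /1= -20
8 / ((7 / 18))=144 / 7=20.57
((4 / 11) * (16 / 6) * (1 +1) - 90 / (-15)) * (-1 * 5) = -1310 / 33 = -39.70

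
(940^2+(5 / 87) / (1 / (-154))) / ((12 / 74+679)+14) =2844279910 / 2231289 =1274.73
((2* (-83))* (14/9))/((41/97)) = -225428/369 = -610.92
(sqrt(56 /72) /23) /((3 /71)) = 71 * sqrt(7) /207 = 0.91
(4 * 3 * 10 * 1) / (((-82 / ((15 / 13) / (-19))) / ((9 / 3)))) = 0.27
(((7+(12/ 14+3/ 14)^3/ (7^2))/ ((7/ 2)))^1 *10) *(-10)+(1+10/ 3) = -196.38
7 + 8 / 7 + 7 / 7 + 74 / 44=10.82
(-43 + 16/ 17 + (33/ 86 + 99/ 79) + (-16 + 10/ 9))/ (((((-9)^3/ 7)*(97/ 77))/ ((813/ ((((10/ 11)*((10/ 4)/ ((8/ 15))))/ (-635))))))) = -51075.82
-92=-92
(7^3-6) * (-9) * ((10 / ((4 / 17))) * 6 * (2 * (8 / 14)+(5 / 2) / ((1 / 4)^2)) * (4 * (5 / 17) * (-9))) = 2358460800 / 7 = 336922971.43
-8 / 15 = -0.53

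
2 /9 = 0.22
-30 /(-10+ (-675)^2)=-6 /91123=-0.00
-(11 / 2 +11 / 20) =-121 / 20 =-6.05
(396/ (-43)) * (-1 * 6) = 2376/ 43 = 55.26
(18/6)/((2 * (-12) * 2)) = -1/16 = -0.06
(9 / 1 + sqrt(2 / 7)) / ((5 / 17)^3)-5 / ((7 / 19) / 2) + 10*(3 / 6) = 4913*sqrt(14) / 875 + 290144 / 875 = 352.60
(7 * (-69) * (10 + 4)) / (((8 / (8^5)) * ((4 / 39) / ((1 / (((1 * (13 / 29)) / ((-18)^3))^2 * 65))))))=-594192826234699776 / 845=-703186776609112.16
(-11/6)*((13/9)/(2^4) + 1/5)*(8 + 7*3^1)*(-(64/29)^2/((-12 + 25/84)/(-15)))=8239616/85521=96.35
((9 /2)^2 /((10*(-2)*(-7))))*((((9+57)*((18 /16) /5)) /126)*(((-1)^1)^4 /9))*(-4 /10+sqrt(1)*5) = 0.01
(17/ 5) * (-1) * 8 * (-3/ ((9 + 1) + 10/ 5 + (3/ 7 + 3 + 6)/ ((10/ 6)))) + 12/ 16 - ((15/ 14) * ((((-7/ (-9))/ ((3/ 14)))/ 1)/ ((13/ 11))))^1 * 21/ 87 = 6398369/ 1397916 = 4.58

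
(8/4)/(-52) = -1/26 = -0.04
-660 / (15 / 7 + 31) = -19.91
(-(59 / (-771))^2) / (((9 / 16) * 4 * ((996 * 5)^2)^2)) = -3481 / 822637769500238760000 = -0.00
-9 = -9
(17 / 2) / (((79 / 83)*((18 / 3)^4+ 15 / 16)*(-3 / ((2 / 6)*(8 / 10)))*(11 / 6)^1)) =-90304 / 270489285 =-0.00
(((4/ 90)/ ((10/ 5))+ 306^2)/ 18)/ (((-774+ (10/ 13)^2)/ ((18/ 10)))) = -712101949/ 58817700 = -12.11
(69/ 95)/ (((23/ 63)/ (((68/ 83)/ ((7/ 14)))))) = 3.26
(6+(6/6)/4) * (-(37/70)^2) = -1369/784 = -1.75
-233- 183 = -416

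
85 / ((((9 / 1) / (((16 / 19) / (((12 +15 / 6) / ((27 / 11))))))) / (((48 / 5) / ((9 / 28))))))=243712 / 6061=40.21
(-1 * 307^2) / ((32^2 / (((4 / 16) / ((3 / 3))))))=-94249 / 4096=-23.01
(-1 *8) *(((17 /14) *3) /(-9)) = 68 /21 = 3.24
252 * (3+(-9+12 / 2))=0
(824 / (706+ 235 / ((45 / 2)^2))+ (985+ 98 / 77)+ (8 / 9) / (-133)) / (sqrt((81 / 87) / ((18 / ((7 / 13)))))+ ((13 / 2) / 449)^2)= 5909.33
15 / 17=0.88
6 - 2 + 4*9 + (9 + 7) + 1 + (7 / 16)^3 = 233815 / 4096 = 57.08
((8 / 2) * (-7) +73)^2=2025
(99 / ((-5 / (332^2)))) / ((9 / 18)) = -4364870.40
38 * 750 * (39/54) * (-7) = -144083.33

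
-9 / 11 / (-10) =9 / 110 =0.08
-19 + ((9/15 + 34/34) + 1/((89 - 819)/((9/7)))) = -88923/5110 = -17.40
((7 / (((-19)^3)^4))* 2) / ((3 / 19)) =14 / 349470776694657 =0.00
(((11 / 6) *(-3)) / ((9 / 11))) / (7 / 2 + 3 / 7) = -77 / 45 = -1.71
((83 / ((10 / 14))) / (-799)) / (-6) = 581 / 23970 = 0.02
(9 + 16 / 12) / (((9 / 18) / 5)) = 310 / 3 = 103.33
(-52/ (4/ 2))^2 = 676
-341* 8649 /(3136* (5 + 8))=-2949309 /40768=-72.34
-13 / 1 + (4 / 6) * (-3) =-15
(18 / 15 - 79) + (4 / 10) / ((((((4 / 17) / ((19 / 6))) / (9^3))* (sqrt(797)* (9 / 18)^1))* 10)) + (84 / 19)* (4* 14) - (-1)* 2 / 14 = 78489* sqrt(797) / 79700 + 112998 / 665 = 197.72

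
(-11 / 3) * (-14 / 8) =77 / 12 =6.42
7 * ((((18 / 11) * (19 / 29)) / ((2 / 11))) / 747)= 133 / 2407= 0.06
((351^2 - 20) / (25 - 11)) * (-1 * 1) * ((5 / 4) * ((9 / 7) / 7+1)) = -17861245 / 1372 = -13018.40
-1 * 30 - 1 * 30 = -60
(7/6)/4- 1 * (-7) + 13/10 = 8.59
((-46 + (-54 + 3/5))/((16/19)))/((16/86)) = -406049/640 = -634.45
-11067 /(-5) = 11067 /5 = 2213.40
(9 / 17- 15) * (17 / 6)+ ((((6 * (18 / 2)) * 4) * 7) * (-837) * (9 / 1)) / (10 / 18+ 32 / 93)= -3177791275 / 251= -12660523.01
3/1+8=11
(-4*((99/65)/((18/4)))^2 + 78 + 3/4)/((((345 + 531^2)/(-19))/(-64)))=201115912/596371425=0.34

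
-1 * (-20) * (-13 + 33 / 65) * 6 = -19488 / 13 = -1499.08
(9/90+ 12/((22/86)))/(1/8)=376.07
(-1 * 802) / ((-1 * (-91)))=-802 / 91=-8.81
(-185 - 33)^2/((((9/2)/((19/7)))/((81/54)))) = 902956/21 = 42997.90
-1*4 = -4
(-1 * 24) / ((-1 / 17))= 408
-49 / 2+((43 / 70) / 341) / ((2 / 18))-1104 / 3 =-4684294 / 11935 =-392.48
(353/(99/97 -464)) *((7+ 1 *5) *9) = -82.34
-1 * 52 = -52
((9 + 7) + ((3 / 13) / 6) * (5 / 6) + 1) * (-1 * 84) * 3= -55797 / 13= -4292.08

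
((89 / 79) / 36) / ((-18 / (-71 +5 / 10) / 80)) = 20915 / 2133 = 9.81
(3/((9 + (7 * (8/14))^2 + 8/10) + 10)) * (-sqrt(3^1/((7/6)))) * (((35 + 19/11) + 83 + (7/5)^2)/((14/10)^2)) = -1505880 * sqrt(14)/675367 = -8.34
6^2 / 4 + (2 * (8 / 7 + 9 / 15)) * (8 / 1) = 1291 / 35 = 36.89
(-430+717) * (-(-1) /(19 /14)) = 4018 /19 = 211.47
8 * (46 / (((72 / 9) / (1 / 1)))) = 46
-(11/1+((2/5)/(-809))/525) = -23359873/2123625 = -11.00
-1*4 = -4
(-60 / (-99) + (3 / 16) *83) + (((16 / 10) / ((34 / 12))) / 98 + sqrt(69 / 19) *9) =35569277 / 2199120 + 9 *sqrt(1311) / 19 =33.33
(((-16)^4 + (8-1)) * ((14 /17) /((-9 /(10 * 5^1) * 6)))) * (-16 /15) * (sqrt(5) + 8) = 73408160 * sqrt(5) /1377 + 587265280 /1377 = 545686.94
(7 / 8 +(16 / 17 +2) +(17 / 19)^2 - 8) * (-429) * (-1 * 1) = -71259045 / 49096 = -1451.42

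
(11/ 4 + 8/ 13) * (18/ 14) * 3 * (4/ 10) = 5.19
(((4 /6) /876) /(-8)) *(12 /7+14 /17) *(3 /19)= -151 /3961272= -0.00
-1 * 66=-66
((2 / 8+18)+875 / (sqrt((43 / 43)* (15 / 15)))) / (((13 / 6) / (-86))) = -460917 / 13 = -35455.15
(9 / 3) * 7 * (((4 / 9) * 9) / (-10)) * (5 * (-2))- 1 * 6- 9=69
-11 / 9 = -1.22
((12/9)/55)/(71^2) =4/831765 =0.00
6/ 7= 0.86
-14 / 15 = -0.93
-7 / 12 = -0.58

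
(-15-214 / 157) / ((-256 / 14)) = 17983 / 20096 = 0.89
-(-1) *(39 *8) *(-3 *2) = -1872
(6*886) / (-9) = -1772 / 3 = -590.67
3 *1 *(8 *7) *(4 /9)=74.67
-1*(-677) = 677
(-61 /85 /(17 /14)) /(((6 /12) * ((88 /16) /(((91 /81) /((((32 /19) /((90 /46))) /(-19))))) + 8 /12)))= -84164262 /31676423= -2.66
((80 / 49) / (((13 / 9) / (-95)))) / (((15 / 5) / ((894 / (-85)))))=4076640 / 10829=376.46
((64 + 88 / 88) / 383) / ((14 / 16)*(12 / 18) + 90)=780 / 416321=0.00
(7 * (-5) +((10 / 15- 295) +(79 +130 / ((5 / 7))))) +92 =71 / 3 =23.67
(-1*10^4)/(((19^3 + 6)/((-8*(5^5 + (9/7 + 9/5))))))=36452.56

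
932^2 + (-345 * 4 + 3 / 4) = 3468979 / 4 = 867244.75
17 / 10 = 1.70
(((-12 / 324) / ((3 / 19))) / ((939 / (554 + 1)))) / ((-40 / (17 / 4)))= 11951 / 811296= 0.01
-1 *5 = -5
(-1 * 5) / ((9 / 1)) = -5 / 9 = -0.56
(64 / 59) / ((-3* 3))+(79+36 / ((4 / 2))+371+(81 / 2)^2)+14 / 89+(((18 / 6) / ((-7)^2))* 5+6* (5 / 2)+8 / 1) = 19744441963 / 9262764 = 2131.59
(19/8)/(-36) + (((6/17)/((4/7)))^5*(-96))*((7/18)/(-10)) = 0.27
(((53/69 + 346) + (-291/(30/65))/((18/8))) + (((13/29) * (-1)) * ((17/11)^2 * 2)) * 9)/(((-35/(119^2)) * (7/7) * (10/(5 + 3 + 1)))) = -69465557539/4035350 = -17214.26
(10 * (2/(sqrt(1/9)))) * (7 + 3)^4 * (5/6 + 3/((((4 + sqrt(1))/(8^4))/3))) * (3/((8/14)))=23226945000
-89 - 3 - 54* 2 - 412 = -612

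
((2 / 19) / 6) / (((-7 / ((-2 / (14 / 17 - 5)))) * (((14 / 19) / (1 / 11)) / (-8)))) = 136 / 114807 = 0.00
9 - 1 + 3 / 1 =11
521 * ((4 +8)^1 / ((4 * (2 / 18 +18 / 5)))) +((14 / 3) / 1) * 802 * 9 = 34105.17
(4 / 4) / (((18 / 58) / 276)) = 2668 / 3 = 889.33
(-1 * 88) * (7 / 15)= -41.07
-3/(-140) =3/140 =0.02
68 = 68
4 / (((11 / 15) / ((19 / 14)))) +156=163.40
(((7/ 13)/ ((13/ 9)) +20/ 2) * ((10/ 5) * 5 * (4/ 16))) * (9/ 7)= 78885/ 2366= 33.34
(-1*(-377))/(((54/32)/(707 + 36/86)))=183487408/1161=158042.56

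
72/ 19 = 3.79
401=401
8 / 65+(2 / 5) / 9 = 98 / 585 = 0.17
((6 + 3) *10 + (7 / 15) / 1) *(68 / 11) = 92276 / 165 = 559.25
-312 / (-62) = 156 / 31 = 5.03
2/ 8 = 1/ 4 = 0.25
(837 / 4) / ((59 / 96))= 20088 / 59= 340.47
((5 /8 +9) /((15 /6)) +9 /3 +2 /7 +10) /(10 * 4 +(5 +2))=2399 /6580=0.36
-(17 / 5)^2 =-289 / 25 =-11.56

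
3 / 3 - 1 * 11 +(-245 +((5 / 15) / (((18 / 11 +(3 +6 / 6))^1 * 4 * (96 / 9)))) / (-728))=-255.00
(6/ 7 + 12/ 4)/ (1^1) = 27/ 7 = 3.86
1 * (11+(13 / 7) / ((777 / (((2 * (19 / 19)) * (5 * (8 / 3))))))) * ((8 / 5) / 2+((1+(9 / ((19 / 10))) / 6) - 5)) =-41340683 / 1550115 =-26.67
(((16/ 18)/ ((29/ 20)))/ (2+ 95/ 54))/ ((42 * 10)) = 16/ 41209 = 0.00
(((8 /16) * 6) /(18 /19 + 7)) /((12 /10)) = 95 /302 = 0.31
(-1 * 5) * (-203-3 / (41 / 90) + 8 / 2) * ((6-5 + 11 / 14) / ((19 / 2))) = 1053625 / 5453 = 193.22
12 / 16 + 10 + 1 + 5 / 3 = 161 / 12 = 13.42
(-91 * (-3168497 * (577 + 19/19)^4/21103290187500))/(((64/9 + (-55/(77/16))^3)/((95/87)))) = -100060458583027527949/89269731265150000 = -1120.88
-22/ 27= -0.81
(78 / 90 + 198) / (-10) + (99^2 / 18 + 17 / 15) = 39431 / 75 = 525.75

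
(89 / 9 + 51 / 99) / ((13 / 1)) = 1030 / 1287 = 0.80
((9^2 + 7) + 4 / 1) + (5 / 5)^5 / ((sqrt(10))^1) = sqrt(10) / 10 + 92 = 92.32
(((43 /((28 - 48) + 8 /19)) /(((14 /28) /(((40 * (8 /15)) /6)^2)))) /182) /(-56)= 26144 /4798521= 0.01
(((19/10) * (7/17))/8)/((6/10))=133/816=0.16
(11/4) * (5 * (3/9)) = 55/12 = 4.58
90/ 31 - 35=-32.10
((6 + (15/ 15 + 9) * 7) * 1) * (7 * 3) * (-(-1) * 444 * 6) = 4251744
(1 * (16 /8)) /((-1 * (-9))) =2 /9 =0.22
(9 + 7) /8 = 2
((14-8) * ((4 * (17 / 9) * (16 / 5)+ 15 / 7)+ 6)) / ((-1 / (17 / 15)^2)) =-249.08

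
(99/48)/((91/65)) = 165/112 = 1.47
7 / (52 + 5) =0.12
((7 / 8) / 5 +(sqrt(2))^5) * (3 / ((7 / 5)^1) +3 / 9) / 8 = 13 / 240 +26 * sqrt(2) / 21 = 1.81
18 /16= 9 /8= 1.12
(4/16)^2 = 1/16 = 0.06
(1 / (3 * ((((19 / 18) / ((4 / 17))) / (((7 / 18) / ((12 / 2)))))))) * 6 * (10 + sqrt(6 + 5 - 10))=0.32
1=1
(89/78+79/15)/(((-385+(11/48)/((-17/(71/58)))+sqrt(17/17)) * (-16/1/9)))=11088063/1181357645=0.01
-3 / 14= -0.21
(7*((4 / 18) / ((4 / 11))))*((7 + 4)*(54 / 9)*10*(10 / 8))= 21175 / 6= 3529.17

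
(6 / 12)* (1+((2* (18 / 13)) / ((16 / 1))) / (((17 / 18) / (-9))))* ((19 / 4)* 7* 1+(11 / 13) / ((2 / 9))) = -553049 / 45968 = -12.03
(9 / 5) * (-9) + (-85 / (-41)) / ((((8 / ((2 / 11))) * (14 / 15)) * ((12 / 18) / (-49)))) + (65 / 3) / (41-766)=-12518417 / 627792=-19.94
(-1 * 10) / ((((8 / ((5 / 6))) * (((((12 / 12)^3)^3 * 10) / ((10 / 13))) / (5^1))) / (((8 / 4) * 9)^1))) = -375 / 52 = -7.21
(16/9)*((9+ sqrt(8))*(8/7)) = 256*sqrt(2)/63+ 128/7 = 24.03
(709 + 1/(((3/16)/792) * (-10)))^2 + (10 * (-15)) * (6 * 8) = 1873489/25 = 74939.56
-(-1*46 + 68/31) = 1358/31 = 43.81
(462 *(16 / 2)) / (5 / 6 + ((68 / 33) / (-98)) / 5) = 19921440 / 4469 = 4457.70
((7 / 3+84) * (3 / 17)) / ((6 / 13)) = 3367 / 102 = 33.01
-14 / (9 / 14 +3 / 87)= -5684 / 275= -20.67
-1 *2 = -2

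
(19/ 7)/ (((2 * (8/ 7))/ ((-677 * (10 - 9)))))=-12863/ 16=-803.94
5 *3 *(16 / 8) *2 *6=360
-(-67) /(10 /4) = 134 /5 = 26.80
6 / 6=1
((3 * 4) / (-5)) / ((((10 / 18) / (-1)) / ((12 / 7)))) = 1296 / 175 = 7.41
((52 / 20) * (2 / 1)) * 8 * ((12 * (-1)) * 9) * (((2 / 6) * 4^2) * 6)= -718848 / 5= -143769.60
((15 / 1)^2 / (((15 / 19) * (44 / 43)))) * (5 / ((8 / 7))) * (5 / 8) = 2144625 / 2816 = 761.59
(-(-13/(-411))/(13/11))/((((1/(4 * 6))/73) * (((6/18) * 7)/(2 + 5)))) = -19272/137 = -140.67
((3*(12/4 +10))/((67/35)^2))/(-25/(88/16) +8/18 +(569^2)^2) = 4729725/46583687698986197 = 0.00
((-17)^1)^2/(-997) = -289/997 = -0.29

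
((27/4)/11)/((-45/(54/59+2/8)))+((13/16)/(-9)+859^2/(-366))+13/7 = -3653762149/1813896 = -2014.32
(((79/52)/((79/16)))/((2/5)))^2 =100/169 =0.59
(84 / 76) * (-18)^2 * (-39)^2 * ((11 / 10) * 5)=56918862 / 19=2995729.58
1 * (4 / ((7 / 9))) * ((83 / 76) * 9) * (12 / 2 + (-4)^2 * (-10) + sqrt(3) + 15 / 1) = -934497 / 133 + 6723 * sqrt(3) / 133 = -6938.74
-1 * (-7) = 7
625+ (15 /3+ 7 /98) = 8821 /14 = 630.07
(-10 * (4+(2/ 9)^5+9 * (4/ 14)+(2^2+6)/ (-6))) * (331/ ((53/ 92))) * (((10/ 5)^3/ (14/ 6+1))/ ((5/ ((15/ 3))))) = -493949223968/ 7302393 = -67642.10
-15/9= -1.67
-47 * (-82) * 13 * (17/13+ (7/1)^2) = 2520516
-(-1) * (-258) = -258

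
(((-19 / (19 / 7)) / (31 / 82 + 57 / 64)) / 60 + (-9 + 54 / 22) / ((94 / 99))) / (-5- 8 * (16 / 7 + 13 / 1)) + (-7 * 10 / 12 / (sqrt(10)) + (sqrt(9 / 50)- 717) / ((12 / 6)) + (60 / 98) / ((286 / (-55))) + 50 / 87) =-27657739885184837 / 77258814903270- 7 * sqrt(10) / 12 + 3 * sqrt(2) / 20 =-359.62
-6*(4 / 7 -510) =21396 / 7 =3056.57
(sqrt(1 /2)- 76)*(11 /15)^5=-12239876 /759375 +161051*sqrt(2) /1518750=-15.97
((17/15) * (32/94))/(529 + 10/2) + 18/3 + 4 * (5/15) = 1380526/188235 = 7.33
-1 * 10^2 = -100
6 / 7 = 0.86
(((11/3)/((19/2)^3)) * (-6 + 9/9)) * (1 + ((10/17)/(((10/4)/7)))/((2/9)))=-62920/349809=-0.18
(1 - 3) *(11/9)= -22/9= -2.44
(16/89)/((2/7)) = 56/89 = 0.63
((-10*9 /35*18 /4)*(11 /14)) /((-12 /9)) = 6.82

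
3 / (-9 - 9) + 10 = 59 / 6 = 9.83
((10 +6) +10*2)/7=36/7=5.14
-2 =-2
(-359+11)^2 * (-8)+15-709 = -969526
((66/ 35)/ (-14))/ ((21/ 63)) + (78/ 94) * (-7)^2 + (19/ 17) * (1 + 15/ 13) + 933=2482881157/ 2544815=975.66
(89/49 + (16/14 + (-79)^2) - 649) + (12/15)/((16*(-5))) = 27415251/4900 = 5594.95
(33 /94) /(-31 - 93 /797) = -26301 /2331200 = -0.01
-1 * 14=-14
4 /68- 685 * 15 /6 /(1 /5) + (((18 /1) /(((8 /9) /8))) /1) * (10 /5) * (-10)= -401283 /34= -11802.44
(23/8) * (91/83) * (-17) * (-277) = 9855937/664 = 14843.28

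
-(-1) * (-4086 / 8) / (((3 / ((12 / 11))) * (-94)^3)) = 2043 / 9136424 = 0.00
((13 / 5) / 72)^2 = 169 / 129600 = 0.00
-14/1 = -14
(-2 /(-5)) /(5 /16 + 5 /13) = 416 /725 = 0.57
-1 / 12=-0.08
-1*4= -4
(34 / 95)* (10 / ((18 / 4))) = 136 / 171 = 0.80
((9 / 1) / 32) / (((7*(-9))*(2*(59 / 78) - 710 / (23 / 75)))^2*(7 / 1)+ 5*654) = 268203 / 141829332125603552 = 0.00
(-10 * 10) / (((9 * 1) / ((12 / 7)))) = -400 / 21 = -19.05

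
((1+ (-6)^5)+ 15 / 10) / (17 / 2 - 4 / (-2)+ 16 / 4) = -536.10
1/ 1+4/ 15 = 19/ 15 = 1.27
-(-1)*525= 525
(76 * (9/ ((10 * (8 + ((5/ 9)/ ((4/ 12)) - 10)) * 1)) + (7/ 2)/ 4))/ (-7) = 1387/ 70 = 19.81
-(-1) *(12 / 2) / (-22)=-3 / 11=-0.27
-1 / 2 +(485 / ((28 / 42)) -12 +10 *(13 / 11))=7995 / 11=726.82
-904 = -904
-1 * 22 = -22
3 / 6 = 1 / 2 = 0.50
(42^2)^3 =5489031744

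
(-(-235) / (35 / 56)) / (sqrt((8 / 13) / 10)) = 1515.70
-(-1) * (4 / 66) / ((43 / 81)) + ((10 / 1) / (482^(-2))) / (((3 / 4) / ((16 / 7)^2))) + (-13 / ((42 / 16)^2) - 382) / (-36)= 60764401252603 / 3754674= 16183669.01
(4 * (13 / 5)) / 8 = 1.30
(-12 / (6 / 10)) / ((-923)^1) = 0.02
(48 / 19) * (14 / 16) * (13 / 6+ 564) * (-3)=-71337 / 19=-3754.58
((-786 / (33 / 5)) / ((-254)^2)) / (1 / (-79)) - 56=-55.85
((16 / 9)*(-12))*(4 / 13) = -256 / 39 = -6.56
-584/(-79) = 7.39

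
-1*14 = -14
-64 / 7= -9.14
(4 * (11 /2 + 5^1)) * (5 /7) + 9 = 39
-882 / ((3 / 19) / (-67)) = 374262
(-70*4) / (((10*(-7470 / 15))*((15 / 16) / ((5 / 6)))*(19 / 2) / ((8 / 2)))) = 896 / 42579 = 0.02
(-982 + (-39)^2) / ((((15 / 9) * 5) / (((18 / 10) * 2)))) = 29106 / 125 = 232.85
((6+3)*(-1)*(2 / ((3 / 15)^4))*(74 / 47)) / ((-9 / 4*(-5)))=-74000 / 47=-1574.47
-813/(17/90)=-73170/17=-4304.12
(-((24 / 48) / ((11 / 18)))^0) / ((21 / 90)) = -4.29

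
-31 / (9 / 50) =-1550 / 9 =-172.22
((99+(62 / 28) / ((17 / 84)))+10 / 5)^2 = 3621409 / 289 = 12530.83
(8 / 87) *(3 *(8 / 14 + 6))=368 / 203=1.81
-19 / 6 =-3.17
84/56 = 1.50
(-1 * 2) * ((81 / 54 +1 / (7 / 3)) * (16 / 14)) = -216 / 49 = -4.41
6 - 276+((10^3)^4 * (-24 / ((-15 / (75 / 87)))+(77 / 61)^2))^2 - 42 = 102900449960999999999996366962088328 / 11644352281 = 8836940645372080700621356.00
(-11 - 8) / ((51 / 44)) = -836 / 51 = -16.39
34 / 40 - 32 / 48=11 / 60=0.18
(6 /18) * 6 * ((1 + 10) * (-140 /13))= -3080 /13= -236.92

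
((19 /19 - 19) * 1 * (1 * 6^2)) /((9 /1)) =-72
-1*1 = -1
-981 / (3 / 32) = -10464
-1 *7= -7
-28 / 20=-1.40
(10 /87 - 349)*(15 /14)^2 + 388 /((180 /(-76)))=-144343823 /255780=-564.33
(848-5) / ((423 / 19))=37.87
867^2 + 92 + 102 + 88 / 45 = 33834823 / 45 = 751884.96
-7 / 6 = -1.17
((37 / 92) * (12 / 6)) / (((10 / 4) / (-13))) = -481 / 115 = -4.18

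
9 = 9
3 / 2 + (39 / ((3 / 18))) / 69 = 225 / 46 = 4.89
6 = 6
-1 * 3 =-3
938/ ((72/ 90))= 2345/ 2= 1172.50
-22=-22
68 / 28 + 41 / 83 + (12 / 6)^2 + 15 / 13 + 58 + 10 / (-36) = 65.80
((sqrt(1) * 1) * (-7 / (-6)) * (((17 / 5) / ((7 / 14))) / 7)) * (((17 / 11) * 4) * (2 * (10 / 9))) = 4624 / 297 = 15.57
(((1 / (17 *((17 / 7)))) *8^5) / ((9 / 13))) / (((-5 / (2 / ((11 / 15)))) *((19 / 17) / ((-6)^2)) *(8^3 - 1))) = -10223616 / 259369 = -39.42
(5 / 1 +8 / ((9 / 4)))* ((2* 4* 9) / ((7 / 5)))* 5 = 2200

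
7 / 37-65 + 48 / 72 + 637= 572.86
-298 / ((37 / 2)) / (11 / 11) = -16.11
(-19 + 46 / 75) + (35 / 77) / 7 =-105808 / 5775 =-18.32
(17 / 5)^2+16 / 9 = 3001 / 225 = 13.34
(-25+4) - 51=-72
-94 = -94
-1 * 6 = -6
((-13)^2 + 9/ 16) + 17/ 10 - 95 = 6101/ 80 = 76.26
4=4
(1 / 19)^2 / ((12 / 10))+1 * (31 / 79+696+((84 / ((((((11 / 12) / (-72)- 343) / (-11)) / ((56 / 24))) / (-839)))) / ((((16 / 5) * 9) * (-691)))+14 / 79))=24418485547520377 / 35041894141962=696.84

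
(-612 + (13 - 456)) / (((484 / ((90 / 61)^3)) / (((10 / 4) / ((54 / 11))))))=-17803125 / 4993582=-3.57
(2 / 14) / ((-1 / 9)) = -1.29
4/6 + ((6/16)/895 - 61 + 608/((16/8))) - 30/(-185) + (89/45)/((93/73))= 10882091311/44347608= 245.38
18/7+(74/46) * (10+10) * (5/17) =32938/2737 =12.03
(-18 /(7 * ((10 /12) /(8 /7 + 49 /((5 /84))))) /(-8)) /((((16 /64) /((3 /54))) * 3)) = 28852 /1225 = 23.55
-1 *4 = -4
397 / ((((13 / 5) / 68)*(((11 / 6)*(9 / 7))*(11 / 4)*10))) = 755888 / 4719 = 160.18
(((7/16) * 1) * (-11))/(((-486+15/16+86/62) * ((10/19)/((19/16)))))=861707/38384480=0.02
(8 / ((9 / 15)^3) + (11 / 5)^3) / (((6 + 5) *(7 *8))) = 22991 / 297000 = 0.08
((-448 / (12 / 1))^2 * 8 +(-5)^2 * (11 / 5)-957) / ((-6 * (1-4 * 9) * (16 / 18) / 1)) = 54.90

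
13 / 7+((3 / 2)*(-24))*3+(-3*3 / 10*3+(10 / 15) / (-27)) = -617279 / 5670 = -108.87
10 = 10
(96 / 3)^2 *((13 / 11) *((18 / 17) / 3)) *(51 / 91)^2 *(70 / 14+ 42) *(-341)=-1369626624 / 637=-2150120.29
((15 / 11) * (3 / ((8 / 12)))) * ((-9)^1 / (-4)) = 13.81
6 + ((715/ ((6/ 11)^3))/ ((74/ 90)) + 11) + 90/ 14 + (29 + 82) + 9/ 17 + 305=612731915/ 105672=5798.43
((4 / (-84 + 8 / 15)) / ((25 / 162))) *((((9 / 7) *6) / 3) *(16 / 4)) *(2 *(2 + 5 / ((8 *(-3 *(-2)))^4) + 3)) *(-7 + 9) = -143327259 / 2243584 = -63.88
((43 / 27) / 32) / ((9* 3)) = 43 / 23328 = 0.00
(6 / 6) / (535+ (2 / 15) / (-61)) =915 / 489523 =0.00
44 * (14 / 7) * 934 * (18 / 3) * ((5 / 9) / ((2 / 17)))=6986320 / 3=2328773.33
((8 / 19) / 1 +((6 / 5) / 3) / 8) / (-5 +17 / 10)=-0.14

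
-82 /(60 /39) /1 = -533 /10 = -53.30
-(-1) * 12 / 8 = 3 / 2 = 1.50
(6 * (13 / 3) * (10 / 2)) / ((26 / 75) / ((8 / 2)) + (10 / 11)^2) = 2359500 / 16573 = 142.37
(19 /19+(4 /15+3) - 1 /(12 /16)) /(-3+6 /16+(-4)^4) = 352 /30405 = 0.01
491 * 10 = 4910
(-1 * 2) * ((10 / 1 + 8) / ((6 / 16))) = -96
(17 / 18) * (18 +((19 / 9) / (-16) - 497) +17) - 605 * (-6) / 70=-6978197 / 18144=-384.60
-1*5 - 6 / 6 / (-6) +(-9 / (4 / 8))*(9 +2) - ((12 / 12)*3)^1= -1235 / 6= -205.83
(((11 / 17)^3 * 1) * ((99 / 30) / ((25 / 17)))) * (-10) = -43923 / 7225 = -6.08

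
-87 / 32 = -2.72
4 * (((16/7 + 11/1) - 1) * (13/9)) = 4472/63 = 70.98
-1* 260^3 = -17576000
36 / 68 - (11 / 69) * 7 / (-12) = 8761 / 14076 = 0.62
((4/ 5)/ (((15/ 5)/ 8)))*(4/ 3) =128/ 45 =2.84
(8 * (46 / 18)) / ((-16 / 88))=-1012 / 9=-112.44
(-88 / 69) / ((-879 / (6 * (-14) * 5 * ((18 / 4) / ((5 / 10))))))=-36960 / 6739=-5.48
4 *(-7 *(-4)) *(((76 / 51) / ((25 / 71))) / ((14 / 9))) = 129504 / 425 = 304.72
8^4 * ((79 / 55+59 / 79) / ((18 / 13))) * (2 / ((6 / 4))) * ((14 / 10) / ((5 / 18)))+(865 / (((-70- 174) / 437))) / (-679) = 781098184604453 / 17996555500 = 43402.65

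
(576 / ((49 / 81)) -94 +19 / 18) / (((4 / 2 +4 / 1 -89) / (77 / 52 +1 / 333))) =-19470951883 / 1267635096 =-15.36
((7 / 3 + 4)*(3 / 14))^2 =361 / 196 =1.84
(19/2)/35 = 19/70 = 0.27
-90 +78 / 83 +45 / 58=-425001 / 4814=-88.28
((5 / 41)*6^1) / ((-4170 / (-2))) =2 / 5699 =0.00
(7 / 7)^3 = 1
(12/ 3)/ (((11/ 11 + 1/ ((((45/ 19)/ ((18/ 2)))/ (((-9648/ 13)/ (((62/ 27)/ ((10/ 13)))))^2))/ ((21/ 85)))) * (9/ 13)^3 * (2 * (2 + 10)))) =1025122522229/ 118429876556462934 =0.00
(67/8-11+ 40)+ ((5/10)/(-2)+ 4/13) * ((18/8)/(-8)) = 62165/1664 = 37.36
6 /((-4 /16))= -24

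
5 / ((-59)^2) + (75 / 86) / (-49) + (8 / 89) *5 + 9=9.43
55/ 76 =0.72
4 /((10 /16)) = 32 /5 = 6.40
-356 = -356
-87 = -87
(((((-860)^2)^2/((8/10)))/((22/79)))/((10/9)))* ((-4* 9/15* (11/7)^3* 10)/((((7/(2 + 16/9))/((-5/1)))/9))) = 4998006267515535.19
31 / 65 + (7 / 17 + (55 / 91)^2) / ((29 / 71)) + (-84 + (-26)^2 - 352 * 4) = -16608165209 / 20412665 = -813.62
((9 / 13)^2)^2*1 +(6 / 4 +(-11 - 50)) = -3385637 / 57122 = -59.27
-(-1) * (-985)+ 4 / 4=-984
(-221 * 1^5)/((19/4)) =-46.53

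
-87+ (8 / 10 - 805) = -4456 / 5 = -891.20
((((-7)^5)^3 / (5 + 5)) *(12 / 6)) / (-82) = 4747561509943 / 410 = 11579418316.93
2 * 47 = 94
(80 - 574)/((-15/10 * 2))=494/3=164.67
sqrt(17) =4.12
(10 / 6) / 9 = 5 / 27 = 0.19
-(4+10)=-14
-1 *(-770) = 770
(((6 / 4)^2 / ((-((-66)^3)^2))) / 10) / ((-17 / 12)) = 1 / 520413759360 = 0.00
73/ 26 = 2.81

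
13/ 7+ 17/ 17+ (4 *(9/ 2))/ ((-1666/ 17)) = 131/ 49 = 2.67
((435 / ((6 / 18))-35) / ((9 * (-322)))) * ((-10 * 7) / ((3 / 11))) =69850 / 621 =112.48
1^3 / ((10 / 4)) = 2 / 5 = 0.40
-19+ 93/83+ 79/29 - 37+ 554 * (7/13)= 7702352/31291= 246.15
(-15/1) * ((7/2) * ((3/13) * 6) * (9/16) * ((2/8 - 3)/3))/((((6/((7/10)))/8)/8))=14553/52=279.87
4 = 4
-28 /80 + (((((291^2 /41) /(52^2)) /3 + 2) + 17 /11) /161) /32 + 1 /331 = -3600276896729 /10398174026240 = -0.35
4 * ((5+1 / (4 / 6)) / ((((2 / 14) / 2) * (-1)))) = -364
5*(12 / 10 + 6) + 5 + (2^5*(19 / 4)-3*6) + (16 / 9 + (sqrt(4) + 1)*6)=1753 / 9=194.78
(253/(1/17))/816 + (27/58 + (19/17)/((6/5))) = 52595/7888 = 6.67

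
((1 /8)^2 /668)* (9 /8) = 9 /342016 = 0.00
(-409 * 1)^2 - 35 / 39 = 6523924 / 39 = 167280.10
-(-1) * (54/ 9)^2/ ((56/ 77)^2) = 1089/ 16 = 68.06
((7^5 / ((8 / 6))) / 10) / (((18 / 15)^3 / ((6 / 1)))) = 420175 / 96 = 4376.82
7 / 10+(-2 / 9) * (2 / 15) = 181 / 270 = 0.67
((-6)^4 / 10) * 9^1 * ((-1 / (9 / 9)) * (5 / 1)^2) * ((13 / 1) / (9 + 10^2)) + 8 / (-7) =-2654432 / 763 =-3478.94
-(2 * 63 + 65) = -191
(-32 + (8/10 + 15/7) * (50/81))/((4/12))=-17114/189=-90.55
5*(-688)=-3440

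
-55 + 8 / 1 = -47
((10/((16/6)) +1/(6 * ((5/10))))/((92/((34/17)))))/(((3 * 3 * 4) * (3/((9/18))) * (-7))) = -7/119232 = -0.00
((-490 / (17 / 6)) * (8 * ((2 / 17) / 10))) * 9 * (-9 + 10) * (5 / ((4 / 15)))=-793800 / 289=-2746.71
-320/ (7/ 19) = -6080/ 7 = -868.57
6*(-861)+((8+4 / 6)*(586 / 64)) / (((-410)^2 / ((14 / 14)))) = -41683416991 / 8068800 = -5166.00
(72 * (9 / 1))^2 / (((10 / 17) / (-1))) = -3569184 / 5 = -713836.80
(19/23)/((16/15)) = 285/368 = 0.77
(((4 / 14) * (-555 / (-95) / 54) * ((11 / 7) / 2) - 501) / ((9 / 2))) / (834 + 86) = -8395351 / 69378120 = -0.12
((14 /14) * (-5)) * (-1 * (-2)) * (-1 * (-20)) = -200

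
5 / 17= 0.29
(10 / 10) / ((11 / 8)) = 8 / 11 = 0.73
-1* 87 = -87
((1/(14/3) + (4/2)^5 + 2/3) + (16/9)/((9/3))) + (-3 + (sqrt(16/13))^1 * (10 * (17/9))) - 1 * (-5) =680 * sqrt(13)/117 + 13409/378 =56.43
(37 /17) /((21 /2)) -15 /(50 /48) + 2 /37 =-933788 /66045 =-14.14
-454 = -454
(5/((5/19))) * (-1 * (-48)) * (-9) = -8208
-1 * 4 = -4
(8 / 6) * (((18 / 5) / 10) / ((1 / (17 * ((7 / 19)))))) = 1428 / 475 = 3.01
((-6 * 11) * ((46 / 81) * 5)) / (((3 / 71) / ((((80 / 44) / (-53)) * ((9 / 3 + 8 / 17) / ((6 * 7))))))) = 19269400 / 1532601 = 12.57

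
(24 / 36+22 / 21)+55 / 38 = 841 / 266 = 3.16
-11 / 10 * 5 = -11 / 2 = -5.50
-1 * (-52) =52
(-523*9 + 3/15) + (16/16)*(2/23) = -541272/115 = -4706.71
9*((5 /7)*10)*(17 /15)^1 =510 /7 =72.86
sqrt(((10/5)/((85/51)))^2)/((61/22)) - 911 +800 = -33723/305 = -110.57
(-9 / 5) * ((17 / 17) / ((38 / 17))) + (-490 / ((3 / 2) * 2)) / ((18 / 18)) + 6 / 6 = -92989 / 570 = -163.14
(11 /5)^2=121 /25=4.84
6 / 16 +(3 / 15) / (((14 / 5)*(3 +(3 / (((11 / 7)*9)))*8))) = 3387 / 8680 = 0.39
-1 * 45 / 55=-9 / 11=-0.82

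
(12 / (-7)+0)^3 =-1728 / 343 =-5.04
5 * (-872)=-4360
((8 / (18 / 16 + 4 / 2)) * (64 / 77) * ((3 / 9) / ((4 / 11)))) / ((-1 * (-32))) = 32 / 525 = 0.06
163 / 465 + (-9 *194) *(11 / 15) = -1280.05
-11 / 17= -0.65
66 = 66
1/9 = 0.11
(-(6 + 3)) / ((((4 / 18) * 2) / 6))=-243 / 2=-121.50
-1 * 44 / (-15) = 44 / 15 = 2.93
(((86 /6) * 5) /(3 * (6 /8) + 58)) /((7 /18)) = 5160 /1687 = 3.06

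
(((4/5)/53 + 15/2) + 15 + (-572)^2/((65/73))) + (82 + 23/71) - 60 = 13828936157/37630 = 367497.64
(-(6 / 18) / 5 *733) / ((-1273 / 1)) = 733 / 19095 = 0.04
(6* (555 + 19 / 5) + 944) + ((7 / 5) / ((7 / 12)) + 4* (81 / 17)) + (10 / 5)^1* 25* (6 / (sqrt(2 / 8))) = 418052 / 85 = 4918.26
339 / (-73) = -339 / 73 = -4.64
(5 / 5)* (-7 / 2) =-7 / 2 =-3.50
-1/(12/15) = -5/4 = -1.25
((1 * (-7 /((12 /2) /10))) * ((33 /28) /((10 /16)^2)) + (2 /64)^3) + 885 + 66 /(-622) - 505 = 344.69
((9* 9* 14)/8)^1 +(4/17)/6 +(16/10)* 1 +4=150337/1020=147.39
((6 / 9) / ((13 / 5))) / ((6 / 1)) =0.04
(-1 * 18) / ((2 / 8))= -72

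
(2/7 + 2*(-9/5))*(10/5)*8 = -1856/35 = -53.03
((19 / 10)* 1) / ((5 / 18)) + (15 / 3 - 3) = 221 / 25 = 8.84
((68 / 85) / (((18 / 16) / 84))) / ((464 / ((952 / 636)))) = 13328 / 69165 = 0.19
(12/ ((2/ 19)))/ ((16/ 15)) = 106.88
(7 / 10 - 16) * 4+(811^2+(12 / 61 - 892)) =200314239 / 305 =656768.00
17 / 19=0.89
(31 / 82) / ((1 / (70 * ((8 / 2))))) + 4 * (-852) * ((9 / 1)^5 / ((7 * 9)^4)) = 9162788 / 98441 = 93.08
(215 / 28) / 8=215 / 224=0.96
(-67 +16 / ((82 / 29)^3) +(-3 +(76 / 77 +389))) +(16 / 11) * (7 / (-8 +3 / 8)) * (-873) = 481189828901 / 323721937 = 1486.43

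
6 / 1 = 6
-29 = -29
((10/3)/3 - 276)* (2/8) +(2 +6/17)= -20309/306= -66.37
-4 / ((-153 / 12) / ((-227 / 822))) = -1816 / 20961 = -0.09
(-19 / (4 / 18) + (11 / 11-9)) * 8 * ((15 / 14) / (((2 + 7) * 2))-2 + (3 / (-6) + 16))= -212993 / 21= -10142.52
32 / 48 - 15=-43 / 3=-14.33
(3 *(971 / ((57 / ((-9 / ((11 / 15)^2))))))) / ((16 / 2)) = -1966275 / 18392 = -106.91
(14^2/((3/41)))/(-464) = -2009/348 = -5.77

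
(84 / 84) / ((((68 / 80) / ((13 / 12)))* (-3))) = -65 / 153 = -0.42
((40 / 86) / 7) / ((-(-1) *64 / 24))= 15 / 602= 0.02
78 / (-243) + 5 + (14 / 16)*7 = 7001 / 648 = 10.80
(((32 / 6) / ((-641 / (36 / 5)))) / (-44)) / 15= 16 / 176275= 0.00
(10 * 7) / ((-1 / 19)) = -1330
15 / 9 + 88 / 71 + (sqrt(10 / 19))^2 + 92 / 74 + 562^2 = 47294864845 / 149739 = 315848.68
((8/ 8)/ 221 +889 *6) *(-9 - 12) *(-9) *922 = 205417944270/ 221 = 929492960.50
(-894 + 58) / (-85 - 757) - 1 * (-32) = 13890 / 421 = 32.99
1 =1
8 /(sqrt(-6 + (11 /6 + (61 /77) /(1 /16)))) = 8 * sqrt(1816122) /3931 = 2.74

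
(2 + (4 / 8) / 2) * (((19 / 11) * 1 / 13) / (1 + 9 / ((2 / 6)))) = 171 / 16016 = 0.01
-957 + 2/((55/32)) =-955.84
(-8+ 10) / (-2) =-1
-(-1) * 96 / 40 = 12 / 5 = 2.40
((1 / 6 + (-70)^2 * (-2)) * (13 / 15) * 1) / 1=-764387 / 90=-8493.19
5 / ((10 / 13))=13 / 2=6.50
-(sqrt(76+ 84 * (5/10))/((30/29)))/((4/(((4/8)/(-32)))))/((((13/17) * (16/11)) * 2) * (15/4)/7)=37961 * sqrt(118)/11980800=0.03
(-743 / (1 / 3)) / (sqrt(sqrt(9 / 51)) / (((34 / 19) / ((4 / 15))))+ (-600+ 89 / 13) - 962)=296929394912280* 17^(1 / 4)* 3^(3 / 4) / 4002720198595903897315817579+ 3098725712793722700* sqrt(51) / 4002720198595903897315817579+ 32337994175233656711750* 17^(3 / 4)* 3^(1 / 4) / 4002720198595903897315817579+ 5737093693164836966820211875 / 4002720198595903897315817579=1.43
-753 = -753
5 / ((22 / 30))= 75 / 11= 6.82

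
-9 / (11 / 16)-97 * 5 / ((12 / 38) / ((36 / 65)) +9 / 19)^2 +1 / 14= -142723435 / 311542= -458.12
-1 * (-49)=49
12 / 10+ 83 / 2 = 427 / 10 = 42.70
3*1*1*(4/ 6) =2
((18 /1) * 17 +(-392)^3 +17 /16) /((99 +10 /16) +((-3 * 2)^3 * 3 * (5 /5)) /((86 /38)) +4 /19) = 322998.35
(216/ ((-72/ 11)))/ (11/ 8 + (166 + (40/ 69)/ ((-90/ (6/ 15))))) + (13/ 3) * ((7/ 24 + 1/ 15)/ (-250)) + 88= 32851546660171/ 374177790000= 87.80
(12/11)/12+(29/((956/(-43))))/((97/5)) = 24147/1020052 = 0.02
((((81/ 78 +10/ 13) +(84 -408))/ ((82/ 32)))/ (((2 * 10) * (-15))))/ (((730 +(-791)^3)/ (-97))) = 1625138/ 19784144816475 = 0.00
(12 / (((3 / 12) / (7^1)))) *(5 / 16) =105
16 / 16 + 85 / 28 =113 / 28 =4.04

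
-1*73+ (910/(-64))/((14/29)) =-102.45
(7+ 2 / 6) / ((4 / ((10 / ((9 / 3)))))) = 55 / 9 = 6.11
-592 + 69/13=-7627/13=-586.69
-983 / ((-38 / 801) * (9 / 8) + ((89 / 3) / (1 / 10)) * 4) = -1049844 / 1267303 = -0.83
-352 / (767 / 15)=-5280 / 767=-6.88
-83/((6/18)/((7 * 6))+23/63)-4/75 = -784538/3525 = -222.56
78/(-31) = -78/31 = -2.52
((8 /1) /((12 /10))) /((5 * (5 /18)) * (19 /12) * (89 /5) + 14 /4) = 1440 /9211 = 0.16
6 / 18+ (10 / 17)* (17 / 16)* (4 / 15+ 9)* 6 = 421 / 12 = 35.08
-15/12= -5/4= -1.25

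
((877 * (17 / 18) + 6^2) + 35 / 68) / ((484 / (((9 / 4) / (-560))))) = -529253 / 73722880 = -0.01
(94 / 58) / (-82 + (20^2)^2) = 0.00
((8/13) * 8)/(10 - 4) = 32/39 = 0.82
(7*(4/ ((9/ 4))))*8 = 896/ 9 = 99.56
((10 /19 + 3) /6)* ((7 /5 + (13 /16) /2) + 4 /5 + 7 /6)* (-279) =-3761447 /6080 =-618.66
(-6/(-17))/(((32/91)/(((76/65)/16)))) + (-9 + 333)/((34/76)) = 3940239/5440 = 724.31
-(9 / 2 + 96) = -100.50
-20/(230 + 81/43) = -860/9971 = -0.09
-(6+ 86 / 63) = -7.37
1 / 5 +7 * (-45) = -1574 / 5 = -314.80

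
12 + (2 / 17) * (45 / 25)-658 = -54892 / 85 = -645.79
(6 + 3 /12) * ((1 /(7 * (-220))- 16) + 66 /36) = -327265 /3696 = -88.55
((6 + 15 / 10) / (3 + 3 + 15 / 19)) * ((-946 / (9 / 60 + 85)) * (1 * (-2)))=41800 / 1703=24.54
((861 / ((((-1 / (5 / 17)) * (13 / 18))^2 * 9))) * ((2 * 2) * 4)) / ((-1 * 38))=-6199200 / 927979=-6.68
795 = 795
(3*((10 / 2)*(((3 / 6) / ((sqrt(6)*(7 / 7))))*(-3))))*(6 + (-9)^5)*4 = 885645*sqrt(6) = 2169378.34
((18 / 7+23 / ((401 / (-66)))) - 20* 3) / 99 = -19092 / 30877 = -0.62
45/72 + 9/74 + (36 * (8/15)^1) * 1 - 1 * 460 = -440.05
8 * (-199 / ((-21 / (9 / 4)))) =1194 / 7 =170.57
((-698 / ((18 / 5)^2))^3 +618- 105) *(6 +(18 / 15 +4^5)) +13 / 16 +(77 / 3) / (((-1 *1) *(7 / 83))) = -6826712040692647 / 42515280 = -160570788.68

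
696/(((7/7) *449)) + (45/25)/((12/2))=8307/4490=1.85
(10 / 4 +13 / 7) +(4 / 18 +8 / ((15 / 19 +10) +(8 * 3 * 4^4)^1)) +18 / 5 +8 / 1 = 1192075373 / 73672830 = 16.18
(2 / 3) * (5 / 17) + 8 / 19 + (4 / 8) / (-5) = 5011 / 9690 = 0.52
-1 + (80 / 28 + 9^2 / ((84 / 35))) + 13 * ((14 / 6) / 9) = 29467 / 756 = 38.98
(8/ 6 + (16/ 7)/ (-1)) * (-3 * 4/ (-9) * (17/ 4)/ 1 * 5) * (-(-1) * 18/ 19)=-3400/ 133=-25.56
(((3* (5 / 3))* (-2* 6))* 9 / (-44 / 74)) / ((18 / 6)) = 3330 / 11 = 302.73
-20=-20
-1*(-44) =44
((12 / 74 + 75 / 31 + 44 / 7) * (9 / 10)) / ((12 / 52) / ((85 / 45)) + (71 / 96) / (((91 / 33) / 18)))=25174552 / 15614111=1.61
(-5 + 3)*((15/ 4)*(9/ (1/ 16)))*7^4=-2593080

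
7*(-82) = -574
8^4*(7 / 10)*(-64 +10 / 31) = -28299264 / 155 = -182575.90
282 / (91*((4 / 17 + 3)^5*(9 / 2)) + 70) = 800799348 / 412388683105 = 0.00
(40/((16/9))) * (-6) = -135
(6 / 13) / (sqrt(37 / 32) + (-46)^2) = 0.00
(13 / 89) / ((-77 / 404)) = -5252 / 6853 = -0.77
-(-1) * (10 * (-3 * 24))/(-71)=720/71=10.14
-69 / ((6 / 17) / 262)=-51221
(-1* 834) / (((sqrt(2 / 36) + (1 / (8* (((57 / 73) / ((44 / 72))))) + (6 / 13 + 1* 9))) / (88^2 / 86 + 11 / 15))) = -7729.44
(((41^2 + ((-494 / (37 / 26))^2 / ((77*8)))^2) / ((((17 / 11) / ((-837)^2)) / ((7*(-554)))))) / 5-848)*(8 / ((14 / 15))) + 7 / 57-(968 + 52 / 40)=-1178442143277455785747263653 / 9788574228510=-120389559885560.19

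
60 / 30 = 2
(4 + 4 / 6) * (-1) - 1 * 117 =-365 / 3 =-121.67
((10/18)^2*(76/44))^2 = 225625/793881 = 0.28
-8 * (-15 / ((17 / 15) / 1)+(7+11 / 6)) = 1796 / 51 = 35.22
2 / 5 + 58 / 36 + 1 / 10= 19 / 9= 2.11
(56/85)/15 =56/1275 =0.04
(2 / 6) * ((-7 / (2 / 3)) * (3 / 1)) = -21 / 2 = -10.50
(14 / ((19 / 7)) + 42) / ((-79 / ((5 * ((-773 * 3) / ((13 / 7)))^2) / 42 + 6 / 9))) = -110805.28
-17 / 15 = -1.13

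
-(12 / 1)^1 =-12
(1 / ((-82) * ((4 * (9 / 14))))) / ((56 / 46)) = -0.00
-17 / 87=-0.20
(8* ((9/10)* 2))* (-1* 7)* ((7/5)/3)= -1176/25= -47.04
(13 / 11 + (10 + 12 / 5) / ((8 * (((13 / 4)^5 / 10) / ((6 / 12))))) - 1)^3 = 571543164069116968 / 68128423601754797567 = 0.01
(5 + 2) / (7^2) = 1 / 7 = 0.14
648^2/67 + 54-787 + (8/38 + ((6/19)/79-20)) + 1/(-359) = 199090718626/36103553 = 5514.44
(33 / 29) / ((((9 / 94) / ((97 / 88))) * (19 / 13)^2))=770471 / 125628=6.13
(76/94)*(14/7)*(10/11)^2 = 7600/5687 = 1.34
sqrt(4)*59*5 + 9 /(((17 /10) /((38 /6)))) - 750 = -2150 /17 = -126.47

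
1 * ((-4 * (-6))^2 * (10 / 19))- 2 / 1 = 5722 / 19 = 301.16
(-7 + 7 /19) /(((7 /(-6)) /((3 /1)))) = 17.05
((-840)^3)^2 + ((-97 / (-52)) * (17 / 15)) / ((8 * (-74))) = 162215379079004159998351 / 461760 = 351298031616000000.00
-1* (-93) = 93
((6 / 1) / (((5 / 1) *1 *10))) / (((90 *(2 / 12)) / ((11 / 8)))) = 11 / 1000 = 0.01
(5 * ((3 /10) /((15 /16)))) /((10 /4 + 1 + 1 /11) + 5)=176 /945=0.19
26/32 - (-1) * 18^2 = 5197/16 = 324.81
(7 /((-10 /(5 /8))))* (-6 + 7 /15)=581 /240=2.42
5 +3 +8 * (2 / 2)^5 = 16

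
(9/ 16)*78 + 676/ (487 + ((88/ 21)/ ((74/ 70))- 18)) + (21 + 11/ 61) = 1703303321/ 25619512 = 66.48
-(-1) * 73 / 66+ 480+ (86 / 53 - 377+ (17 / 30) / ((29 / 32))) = 17981269 / 169070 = 106.35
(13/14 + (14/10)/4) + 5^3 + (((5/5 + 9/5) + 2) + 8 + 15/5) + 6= 20731/140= 148.08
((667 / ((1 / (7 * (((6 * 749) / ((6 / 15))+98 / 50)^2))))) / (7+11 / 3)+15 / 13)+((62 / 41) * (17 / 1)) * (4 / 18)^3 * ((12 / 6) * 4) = 26844639153807847289 / 485696250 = 55270427049.43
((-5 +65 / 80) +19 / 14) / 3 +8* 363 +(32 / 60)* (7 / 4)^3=4881937 / 1680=2905.91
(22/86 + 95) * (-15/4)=-15360/43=-357.21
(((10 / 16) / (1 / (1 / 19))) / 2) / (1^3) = 5 / 304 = 0.02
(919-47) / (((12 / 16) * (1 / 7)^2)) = 170912 / 3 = 56970.67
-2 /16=-1 /8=-0.12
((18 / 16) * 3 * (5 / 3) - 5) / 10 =1 / 16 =0.06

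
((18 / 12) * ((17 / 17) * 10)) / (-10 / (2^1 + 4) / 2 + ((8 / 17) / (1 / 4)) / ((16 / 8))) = 1530 / 11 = 139.09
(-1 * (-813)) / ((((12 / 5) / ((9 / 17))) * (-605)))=-2439 / 8228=-0.30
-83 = -83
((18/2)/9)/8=1/8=0.12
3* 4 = 12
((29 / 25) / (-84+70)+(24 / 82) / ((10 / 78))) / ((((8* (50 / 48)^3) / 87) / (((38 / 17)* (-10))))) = -180357798528 / 381171875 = -473.17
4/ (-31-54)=-4/ 85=-0.05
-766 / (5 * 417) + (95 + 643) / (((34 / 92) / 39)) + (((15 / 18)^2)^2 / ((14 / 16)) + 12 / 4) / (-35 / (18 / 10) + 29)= 9970860154981 / 128027340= 77880.71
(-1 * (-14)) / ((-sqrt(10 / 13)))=-15.96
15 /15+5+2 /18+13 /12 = 259 /36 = 7.19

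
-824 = -824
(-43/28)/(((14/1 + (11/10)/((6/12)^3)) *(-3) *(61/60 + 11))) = 1075/575358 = 0.00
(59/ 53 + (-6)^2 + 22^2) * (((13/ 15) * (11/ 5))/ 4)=3949517/ 15900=248.40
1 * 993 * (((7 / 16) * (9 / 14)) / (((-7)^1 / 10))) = -44685 / 112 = -398.97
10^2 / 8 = 25 / 2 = 12.50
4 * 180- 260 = 460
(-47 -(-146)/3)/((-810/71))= -71/486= -0.15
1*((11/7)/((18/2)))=11/63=0.17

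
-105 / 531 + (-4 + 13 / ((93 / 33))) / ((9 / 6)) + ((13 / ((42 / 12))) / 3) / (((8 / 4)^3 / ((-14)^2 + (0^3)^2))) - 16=79804 / 5487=14.54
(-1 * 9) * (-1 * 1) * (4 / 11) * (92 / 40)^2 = 4761 / 275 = 17.31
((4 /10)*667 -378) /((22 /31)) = -8618 /55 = -156.69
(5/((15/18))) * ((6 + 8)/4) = 21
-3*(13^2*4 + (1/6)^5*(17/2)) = -10513169/5184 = -2028.00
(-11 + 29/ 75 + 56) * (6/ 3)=6808/ 75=90.77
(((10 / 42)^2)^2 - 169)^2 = 28559.91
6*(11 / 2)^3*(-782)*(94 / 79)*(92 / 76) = -1124400.60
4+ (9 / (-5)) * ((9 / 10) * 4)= -62 / 25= -2.48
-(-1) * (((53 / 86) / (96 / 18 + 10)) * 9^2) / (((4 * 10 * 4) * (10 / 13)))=167427 / 6329600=0.03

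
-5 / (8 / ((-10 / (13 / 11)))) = 275 / 52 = 5.29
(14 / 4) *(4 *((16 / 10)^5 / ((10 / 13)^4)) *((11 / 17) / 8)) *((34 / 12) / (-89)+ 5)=1493624228096 / 8865234375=168.48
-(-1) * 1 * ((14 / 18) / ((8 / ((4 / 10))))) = 7 / 180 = 0.04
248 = 248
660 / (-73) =-660 / 73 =-9.04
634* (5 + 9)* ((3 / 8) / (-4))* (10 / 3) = -11095 / 4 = -2773.75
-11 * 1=-11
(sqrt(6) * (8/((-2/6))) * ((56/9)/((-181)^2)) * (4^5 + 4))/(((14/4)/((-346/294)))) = 22764032 * sqrt(6)/14447601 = 3.86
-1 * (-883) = 883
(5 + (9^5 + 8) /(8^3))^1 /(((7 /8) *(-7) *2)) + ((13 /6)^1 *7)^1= 100525 /18816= 5.34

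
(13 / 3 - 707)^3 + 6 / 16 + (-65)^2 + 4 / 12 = -74937036943 / 216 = -346930726.59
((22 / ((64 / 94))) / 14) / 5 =517 / 1120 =0.46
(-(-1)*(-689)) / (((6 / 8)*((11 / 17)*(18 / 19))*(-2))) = 222547 / 297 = 749.32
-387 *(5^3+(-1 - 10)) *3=-132354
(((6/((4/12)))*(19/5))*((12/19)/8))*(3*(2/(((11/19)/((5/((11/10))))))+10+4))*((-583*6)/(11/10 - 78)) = 21887.75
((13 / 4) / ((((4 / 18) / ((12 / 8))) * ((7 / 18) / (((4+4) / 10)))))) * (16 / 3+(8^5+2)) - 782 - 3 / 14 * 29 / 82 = 8485567681 / 5740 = 1478321.90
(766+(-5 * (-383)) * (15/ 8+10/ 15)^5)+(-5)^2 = 1623700351999/ 7962624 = 203915.24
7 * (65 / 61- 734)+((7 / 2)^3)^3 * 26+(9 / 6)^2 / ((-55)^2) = 2044076.07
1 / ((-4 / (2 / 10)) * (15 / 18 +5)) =-3 / 350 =-0.01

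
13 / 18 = 0.72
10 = 10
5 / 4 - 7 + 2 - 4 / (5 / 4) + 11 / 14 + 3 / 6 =-793 / 140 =-5.66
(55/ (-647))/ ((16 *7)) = -55/ 72464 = -0.00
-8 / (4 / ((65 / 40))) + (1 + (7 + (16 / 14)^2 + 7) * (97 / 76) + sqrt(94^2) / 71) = 4920397 / 264404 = 18.61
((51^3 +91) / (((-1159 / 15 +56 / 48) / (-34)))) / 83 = 714.54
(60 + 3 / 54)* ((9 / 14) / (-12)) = -1081 / 336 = -3.22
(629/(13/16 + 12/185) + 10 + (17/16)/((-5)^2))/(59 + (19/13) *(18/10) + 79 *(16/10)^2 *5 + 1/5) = 9817185937/14490636720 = 0.68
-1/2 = -0.50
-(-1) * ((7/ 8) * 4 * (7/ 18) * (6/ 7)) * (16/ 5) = 56/ 15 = 3.73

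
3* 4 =12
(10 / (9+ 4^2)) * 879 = 1758 / 5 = 351.60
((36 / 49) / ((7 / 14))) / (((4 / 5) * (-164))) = -45 / 4018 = -0.01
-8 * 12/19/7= -96/133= -0.72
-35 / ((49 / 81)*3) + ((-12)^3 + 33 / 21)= -12220 / 7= -1745.71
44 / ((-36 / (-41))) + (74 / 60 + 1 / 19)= 87889 / 1710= 51.40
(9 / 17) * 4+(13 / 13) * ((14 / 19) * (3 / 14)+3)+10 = 4934 / 323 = 15.28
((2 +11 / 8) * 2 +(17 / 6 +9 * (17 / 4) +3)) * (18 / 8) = 915 / 8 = 114.38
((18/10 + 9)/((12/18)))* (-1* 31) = -2511/5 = -502.20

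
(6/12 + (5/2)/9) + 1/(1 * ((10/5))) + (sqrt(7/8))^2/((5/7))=901/360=2.50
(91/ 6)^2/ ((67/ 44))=91091/ 603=151.06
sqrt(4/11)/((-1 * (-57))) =2 * sqrt(11)/627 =0.01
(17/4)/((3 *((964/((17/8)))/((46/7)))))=6647/323904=0.02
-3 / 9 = -1 / 3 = -0.33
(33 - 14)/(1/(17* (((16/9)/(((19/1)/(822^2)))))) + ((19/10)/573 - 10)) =-1111599280320/584858201981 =-1.90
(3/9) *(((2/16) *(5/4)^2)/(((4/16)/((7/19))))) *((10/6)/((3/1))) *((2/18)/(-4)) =-875/590976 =-0.00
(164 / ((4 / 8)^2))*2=1312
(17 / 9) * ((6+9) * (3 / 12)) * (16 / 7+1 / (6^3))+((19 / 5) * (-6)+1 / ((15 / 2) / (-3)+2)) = -778081 / 90720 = -8.58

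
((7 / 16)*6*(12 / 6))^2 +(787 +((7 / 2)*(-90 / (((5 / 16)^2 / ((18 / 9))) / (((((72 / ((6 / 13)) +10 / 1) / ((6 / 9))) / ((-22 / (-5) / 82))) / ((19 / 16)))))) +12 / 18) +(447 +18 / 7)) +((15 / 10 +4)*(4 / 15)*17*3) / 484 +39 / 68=-150470061276587 / 5969040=-25208418.99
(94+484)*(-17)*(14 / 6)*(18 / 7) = -58956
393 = 393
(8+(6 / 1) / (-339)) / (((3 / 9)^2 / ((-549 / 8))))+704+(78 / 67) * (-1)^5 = -128017517 / 30284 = -4227.23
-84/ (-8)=21/ 2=10.50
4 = 4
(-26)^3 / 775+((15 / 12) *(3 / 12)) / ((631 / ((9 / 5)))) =-177440321 / 7824400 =-22.68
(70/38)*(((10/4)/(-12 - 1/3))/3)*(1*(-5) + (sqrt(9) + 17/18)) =175/1332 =0.13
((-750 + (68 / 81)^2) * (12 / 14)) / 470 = -4916126 / 3597615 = -1.37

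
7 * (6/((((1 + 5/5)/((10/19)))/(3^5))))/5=10206/19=537.16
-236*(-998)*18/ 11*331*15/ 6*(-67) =-235048700520/ 11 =-21368063683.64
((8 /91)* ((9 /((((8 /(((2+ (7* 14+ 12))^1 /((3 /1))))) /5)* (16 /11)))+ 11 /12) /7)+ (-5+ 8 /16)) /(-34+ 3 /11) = 112475 /1417962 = 0.08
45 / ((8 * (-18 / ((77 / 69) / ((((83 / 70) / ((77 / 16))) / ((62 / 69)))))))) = -1.27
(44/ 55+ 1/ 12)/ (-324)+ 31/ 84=49849/ 136080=0.37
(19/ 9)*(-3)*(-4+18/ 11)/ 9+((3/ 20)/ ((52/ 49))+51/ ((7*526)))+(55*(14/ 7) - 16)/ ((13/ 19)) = 79157582579/ 568648080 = 139.20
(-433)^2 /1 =187489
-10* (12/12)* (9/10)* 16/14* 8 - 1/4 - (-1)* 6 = -2143/28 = -76.54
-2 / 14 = -1 / 7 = -0.14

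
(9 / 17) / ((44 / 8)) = 18 / 187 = 0.10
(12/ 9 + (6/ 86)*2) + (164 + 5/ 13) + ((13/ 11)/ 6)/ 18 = 165.87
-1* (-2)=2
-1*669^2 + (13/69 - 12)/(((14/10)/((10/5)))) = -216180113/483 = -447577.87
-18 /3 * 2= -12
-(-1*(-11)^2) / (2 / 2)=121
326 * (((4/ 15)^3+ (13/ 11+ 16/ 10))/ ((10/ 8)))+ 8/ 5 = 135885616/ 185625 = 732.04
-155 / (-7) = 155 / 7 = 22.14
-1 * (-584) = 584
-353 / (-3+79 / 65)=22945 / 116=197.80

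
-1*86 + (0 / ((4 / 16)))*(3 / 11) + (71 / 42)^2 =-146663 / 1764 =-83.14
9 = 9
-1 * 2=-2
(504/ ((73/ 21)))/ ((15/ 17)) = 59976/ 365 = 164.32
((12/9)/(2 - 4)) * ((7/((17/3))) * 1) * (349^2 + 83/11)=-18758516/187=-100312.92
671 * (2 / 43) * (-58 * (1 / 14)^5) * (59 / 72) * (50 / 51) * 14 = -28702025 / 758216592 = -0.04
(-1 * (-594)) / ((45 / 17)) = 1122 / 5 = 224.40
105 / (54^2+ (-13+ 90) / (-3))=315 / 8671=0.04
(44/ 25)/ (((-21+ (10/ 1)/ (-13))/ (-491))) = 280852/ 7075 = 39.70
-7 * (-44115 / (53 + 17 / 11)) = 226457 / 40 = 5661.42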